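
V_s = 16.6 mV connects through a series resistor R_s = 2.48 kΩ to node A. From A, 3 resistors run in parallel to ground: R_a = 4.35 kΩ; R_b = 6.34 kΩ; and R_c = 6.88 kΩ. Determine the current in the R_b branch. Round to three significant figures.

I ≈ 1.13 µA

Equivalent of the parallel group: R_p = 1.876 kΩ.
Node voltage V_A = V_s · R_p/(R_s + R_p) = 16.6 × 0.4307 = 7.150 mV.
Branch current I = V_A/R_b = 7.150/6.34 = 1.128 µA.
(Check via current divider: I_total = 3.811 µA; share G_k/ΣG = 0.2959 → same result.)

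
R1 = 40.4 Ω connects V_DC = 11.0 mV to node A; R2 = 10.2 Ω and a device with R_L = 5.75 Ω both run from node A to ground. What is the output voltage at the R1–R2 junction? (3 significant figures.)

R2 ‖ R_L = (10.2 × 5.75)/(10.2 + 5.75) = 3.677 Ω.
Now apply the divider: V_out = 11.0 × 0.08342 = 0.9177 mV.
(Unloaded it would be 2.22 mV; the load pulls it down.)

V_out ≈ 0.918 mV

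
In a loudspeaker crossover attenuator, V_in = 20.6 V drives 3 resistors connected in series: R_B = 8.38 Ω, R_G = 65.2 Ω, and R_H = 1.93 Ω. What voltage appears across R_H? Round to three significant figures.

Total series resistance ΣR = 8.38 + 65.2 + 1.93 = 75.51 Ω.
V = V_in · R/ΣR = 20.6 × 0.02556 = 0.5265 V.

V ≈ 0.527 V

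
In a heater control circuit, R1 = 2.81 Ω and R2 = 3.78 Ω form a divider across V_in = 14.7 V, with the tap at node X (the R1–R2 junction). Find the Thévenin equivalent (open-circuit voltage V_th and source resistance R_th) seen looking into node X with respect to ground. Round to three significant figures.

V_th ≈ 8.43 V, R_th ≈ 1.61 Ω

With X open, the divider is unloaded: V_th = 14.7 × 3.78/6.590 = 8.432 V.
With V_in suppressed (replaced by a short), R_th = R1 ‖ R2 = (2.810 × 3.78)/(2.810 + 3.78) = 1.612 Ω.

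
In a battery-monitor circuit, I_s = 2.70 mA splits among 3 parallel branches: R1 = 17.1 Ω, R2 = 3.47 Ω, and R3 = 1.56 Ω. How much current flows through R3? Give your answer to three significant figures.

I ≈ 1.75 mA

ΣG = 1/17.1 + 1/3.47 + 1/1.56 = 0.9877.
Current divider: I(R3) = I_s · G_k/ΣG = 2.70 × (0.6410/0.9877) = 2.70 × 0.6490 = 1.752 mA.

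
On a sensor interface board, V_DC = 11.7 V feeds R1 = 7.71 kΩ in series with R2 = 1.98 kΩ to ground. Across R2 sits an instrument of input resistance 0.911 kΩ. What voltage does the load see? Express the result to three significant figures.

V_out ≈ 0.876 V

First combine the lower leg with the load: R2 ‖ R_L = 0.6239 kΩ.
Now apply the divider: V_out = 11.7 × 0.07487 = 0.8759 V.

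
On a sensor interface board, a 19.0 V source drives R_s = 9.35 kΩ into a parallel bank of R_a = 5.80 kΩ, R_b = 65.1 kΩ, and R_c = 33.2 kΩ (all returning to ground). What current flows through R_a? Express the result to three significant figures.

I ≈ 1.08 mA

Equivalent of the parallel group: R_p = 4.589 kΩ.
Node voltage V_A = V_in · R_p/(R_s + R_p) = 19.0 × 0.3292 = 6.256 V.
I(R_a) = V_A / R_a = 6.256/5.80 = 1.079 mA.
(Equivalently: I_total = 1.363 mA, then current-divider fraction G_k/ΣG = 0.7913.)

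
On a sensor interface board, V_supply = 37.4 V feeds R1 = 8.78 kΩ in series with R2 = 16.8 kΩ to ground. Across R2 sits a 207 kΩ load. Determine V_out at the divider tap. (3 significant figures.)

R2 ‖ R_L = (16.8 × 207)/(16.8 + 207) = 15.54 kΩ.
Then V_out = V_supply · R2'/(R1 + R2') = 37.4 × 15.54/24.32 = 23.90 V.

V_out ≈ 23.9 V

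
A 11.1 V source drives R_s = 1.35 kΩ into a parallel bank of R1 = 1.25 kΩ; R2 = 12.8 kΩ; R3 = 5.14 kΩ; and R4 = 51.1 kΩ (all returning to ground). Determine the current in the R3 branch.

Equivalent of the parallel group: R_p = 0.9155 kΩ.
V_A by voltage divider: V_A = 11.1 × 0.9155/(1.35 + 0.9155) = 4.486 V.
Branch current I = V_A/R3 = 4.486/5.14 = 0.8727 mA.

I ≈ 0.873 mA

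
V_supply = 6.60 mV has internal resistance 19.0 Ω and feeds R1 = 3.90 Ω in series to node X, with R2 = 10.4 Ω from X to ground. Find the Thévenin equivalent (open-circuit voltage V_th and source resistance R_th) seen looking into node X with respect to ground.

V_th ≈ 2.06 mV, R_th ≈ 7.15 Ω

R1' = 19.0 + 3.90 = 22.90 Ω (source resistance + R1).
With X open, the divider is unloaded: V_th = 6.60 × 10.4/33.30 = 2.061 mV.
With V_supply suppressed (replaced by a short), R_th = R1' ‖ R2 = (22.90 × 10.4)/(22.90 + 10.4) = 7.152 Ω.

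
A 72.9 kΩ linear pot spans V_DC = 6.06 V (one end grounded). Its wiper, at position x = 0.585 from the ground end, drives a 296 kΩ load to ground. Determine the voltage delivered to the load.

V_out ≈ 3.35 V

The pot divides into 30.25 kΩ above the wiper and 42.65 kΩ below.
Lower segment in parallel with the load: 42.65 ‖ 296 = 37.28 kΩ.
V_out = 6.06 × 37.28/(30.25 + 37.28) = 3.345 V.
(Unloaded: V_out = x·V_DC = 3.55 V.)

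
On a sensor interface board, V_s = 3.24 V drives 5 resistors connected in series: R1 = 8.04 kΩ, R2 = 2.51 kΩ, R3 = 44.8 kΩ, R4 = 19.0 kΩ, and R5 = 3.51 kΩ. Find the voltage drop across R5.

ΣR = 8.04 + 2.51 + 44.8 + 19.0 + 3.51 = 77.86 kΩ.
V = V_s · R/ΣR = 3.24 × 0.04508 = 0.1461 V.

V ≈ 0.146 V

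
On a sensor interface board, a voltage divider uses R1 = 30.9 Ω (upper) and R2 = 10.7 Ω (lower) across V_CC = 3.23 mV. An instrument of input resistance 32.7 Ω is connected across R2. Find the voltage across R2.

V_out ≈ 0.668 mV

R2 ‖ R_L = (10.7 × 32.7)/(10.7 + 32.7) = 8.062 Ω.
Now apply the divider: V_out = 3.23 × 0.2069 = 0.6683 mV.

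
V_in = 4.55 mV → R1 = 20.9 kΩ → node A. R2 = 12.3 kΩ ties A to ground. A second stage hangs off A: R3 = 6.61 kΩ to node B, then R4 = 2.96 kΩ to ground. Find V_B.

V_B ≈ 0.288 mV

The second stage (R3 + R4 = 9.570 kΩ) loads node A in parallel with R2.
Effective lower resistance at A: R2 ‖ 9.570 = 5.382 kΩ.
First divider: V_A = V_in · 5.382/(20.9 + 5.382) = 0.9318 mV.
Stage 2 is unloaded, so V_B = V_A · R4/(R3+R4) = 0.9318 × 2.96/9.570 = 0.2882 mV.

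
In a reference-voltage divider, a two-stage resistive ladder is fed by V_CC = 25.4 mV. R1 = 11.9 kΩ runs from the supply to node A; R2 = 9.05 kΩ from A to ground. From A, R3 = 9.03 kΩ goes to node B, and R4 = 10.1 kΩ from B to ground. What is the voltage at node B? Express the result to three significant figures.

Node A sees R2 in parallel with the series input of stage 2, R3 + R4 = 19.13 kΩ.
Effective lower resistance at A: R2 ‖ 19.13 = 6.144 kΩ.
V_A = 25.4 × 6.144/(11.9 + 6.144) = 8.648 mV.
V_B = V_A × 0.5280 = 4.566 mV.

V_B ≈ 4.57 mV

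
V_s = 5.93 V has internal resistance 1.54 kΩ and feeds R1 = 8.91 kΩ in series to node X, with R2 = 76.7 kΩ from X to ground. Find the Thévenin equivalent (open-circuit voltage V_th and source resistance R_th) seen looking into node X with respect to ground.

R1' = 1.54 + 8.91 = 10.45 kΩ (source resistance + R1).
With X open, the divider is unloaded: V_th = 5.93 × 76.7/87.15 = 5.219 V.
Looking into X with the source shorted: R_th = R1'·R2/(R1'+R2) = 10.45 × 76.7/87.15 = 9.197 kΩ.

V_th ≈ 5.22 V, R_th ≈ 9.20 kΩ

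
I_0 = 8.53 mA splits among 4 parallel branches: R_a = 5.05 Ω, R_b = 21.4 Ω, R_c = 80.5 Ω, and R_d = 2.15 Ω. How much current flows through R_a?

Conductances: ΣG = 1/5.05 + 1/21.4 + 1/80.5 + 1/2.15 = 0.7223 (1/Ω).
R_a takes the fraction G_k/ΣG = 0.1980/0.7223 = 0.2742, so I = 8.53 × 0.2742 = 2.339 mA.

I ≈ 2.34 mA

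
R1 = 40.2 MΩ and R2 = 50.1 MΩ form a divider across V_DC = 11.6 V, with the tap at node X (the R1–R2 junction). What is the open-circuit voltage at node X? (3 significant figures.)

Open-circuit (no load on X): V_th = V_DC · R2/(R1 + R2) = 11.6 × 50.1/(40.20 + 50.1) = 6.436 V.

V_th ≈ 6.44 V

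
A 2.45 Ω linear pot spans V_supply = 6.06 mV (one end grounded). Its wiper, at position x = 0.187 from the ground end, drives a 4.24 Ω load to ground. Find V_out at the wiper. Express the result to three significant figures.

Split the track: R_lower = x·R_p = 0.4582 Ω, R_upper = (1−x)·R_p = 1.992 Ω.
R_L loads the lower segment: effective lower R = 0.4135 Ω.
Loaded-divider output: V_out = 6.06 × 0.1719 = 1.042 mV.

V_out ≈ 1.04 mV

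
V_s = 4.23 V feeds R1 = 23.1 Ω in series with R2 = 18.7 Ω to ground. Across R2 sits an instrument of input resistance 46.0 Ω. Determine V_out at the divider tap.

V_out ≈ 1.55 V

First combine the lower leg with the load: R2 ‖ R_L = 13.30 Ω.
Then V_out = V_s · R2'/(R1 + R2') = 4.23 × 13.30/36.40 = 1.545 V.
(Unloaded it would be 1.89 V; the load pulls it down.)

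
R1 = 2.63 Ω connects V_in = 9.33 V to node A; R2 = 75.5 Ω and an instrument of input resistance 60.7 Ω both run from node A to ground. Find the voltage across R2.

R2 ‖ R_L = (75.5 × 60.7)/(75.5 + 60.7) = 33.65 Ω.
Now apply the divider: V_out = 9.33 × 0.9275 = 8.654 V.

V_out ≈ 8.65 V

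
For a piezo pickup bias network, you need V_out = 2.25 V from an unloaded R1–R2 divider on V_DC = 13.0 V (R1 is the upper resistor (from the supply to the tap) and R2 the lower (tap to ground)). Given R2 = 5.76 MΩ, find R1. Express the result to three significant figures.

R1 ≈ 27.5 MΩ

V_out/V_DC = R2/(R1+R2) = 0.1731.
Rearranging, R1 = R2·(1−k)/k = 5.76 × 4.778 = 27.52 MΩ.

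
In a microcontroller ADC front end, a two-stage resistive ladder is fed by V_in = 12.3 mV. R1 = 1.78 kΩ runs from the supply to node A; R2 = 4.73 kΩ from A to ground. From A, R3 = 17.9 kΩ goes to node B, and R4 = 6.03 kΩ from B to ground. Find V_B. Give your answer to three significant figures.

Node A sees R2 in parallel with the series input of stage 2, R3 + R4 = 23.93 kΩ.
Effective lower resistance at A: R2 ‖ 23.93 = 3.949 kΩ.
V_A = 12.3 × 3.949/(1.78 + 3.949) = 8.479 mV.
Stage 2 is unloaded, so V_B = V_A · R4/(R3+R4) = 8.479 × 6.03/23.93 = 2.136 mV.

V_B ≈ 2.14 mV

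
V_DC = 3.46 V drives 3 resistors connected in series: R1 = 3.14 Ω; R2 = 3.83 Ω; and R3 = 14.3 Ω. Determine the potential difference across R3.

V ≈ 2.33 V

ΣR = 3.14 + 3.83 + 14.3 = 21.27 Ω.
Voltage divider: V = V_DC · (14.30 / 21.27) = 3.46 × 0.6723 = 2.326 V.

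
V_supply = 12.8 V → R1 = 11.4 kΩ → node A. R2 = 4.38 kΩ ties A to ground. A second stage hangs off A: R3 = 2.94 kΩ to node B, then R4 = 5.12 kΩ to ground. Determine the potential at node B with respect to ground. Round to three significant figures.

V_B ≈ 1.62 V

Node A sees R2 in parallel with the series input of stage 2, R3 + R4 = 8.060 kΩ.
R2 ‖ (R3+R4) = 2.838 kΩ.
V_A = 12.8 × 2.838/(11.4 + 2.838) = 2.551 V.
Then the unloaded second divider: V_B = V_A × R4/(R3+R4) = 2.551 × 0.6352 = 1.621 V.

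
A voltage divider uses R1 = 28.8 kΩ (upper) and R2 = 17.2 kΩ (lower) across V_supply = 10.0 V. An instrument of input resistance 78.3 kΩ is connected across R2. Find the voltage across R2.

The load sits in parallel with R2, giving an effective lower resistance R2' = R2·R_L/(R2+R_L) = 14.10 kΩ.
Voltage divider with the loaded lower leg: V_out = 10.0 × 14.10/(28.8 + 14.10) = 10.0 × 0.3287 = 3.287 V.
(Unloaded it would be 3.74 V; the load pulls it down.)

V_out ≈ 3.29 V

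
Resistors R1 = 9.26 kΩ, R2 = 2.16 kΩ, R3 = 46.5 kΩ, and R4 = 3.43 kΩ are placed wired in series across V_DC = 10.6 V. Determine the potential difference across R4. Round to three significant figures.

Series total: ΣR = 9.26 + 2.16 + 46.5 + 3.43 = 61.35 kΩ.
Voltage divider: V = V_DC · (3.430 / 61.35) = 10.6 × 0.05591 = 0.5926 V.

V ≈ 0.593 V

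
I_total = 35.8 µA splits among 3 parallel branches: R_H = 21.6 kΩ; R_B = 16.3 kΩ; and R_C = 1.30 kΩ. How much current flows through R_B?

ΣG = 1/21.6 + 1/16.3 + 1/1.30 = 0.8769.
R_B takes the fraction G_k/ΣG = 0.06135/0.8769 = 0.06996, so I = 35.8 × 0.06996 = 2.505 µA.

I ≈ 2.50 µA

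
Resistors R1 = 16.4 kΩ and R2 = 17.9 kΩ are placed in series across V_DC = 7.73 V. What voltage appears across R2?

V ≈ 4.03 V

ΣR = 16.4 + 17.9 = 34.30 kΩ.
Voltage divider: V = V_DC · (17.90 / 34.30) = 7.73 × 0.5219 = 4.034 V.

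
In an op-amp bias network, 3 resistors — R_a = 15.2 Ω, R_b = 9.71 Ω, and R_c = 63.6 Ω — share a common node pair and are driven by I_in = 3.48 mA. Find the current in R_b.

Total conductance ΣG = 1/15.2 + 1/9.71 + 1/63.6 = 0.1845 (units of 1/Ω).
R_b takes the fraction G_k/ΣG = 0.1030/0.1845 = 0.5582, so I = 3.48 × 0.5582 = 1.943 mA.

I ≈ 1.94 mA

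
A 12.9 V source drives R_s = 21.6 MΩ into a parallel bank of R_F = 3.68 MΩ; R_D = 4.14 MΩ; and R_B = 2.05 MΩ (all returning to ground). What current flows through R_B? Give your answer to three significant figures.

I ≈ 0.278 µA

Parallel bank: R_p = 1/(1/3.68 + 1/4.14 + 1/2.05) = 0.9989 MΩ.
V_A = 12.9 × 0.9989/22.60 = 0.5702 V.
I(R_B) = V_A / R_B = 0.5702/2.05 = 0.2781 µA.
(Check via current divider: I_total = 0.5708 µA; share G_k/ΣG = 0.4873 → same result.)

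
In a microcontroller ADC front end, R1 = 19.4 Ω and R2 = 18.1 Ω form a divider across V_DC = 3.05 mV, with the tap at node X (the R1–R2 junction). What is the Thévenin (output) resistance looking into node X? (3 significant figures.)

R_th ≈ 9.36 Ω

Looking into X with the source shorted: R_th = R1·R2/(R1+R2) = 19.40 × 18.1/37.50 = 9.364 Ω.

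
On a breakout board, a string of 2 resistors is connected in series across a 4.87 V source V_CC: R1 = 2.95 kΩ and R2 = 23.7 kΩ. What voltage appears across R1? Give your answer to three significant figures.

Total series resistance ΣR = 2.95 + 23.7 = 26.65 kΩ.
Voltage divider: V = V_CC · (2.950 / 26.65) = 4.87 × 0.1107 = 0.5391 V.

V ≈ 0.539 V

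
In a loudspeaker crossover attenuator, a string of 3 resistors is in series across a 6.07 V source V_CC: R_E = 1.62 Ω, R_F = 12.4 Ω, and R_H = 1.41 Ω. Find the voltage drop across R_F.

Series total: ΣR = 1.62 + 12.4 + 1.41 = 15.43 Ω.
Voltage divider: V = V_CC · (12.40 / 15.43) = 6.07 × 0.8036 = 4.878 V.

V ≈ 4.88 V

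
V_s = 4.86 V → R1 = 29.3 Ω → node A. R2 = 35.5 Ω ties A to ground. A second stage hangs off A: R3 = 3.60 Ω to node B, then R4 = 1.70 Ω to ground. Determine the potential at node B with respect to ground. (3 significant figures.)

Looking into the second stage from A: R3 + R4 = 5.300 Ω appears in parallel with R2.
R2 ‖ (R3+R4) = 4.612 Ω.
First divider: V_A = V_s · 4.612/(29.3 + 4.612) = 0.6609 V.
Then the unloaded second divider: V_B = V_A × R4/(R3+R4) = 0.6609 × 0.3208 = 0.2120 V.

V_B ≈ 0.212 V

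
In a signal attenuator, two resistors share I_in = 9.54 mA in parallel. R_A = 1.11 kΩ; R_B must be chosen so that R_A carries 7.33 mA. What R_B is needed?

R_B ≈ 3.68 kΩ

In a two-way split, I_A/I_in = R_B/(R_A + R_B).
7.33/9.54 = R_B/(R_A + R_B) → R_B = R_A · (0.7683)/(1 − 0.7683) = 1.11 × 3.317 = 3.682 kΩ.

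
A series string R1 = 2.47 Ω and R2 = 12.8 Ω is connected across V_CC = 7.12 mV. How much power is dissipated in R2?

Series current I = V_CC/ΣR = 7.12/15.27 = 0.4663 mA.
P = I²R = 0.2174 × 12.8 = 2.783 µW.

P ≈ 2.78 µW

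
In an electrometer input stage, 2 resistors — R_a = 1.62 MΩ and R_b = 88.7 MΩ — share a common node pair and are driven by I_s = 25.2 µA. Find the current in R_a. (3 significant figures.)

I ≈ 24.7 µA

For two parallel branches, I_k = I_s · (other R)/(sum of R).
I(R_a) = 25.2 × 88.7/(1.62 + 88.7) = 25.2 × 0.9821 = 24.75 µA.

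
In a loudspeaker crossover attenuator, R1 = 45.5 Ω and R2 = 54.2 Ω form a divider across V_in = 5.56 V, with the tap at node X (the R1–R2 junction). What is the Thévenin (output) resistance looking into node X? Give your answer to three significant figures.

R_th ≈ 24.7 Ω

Zeroing V_in shorts the top of R1 to ground, so R_th = R1 ‖ R2 = 24.74 Ω.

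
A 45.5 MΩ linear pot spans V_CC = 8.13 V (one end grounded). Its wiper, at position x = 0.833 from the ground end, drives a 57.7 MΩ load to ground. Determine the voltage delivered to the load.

The pot divides into 7.599 MΩ above the wiper and 37.90 MΩ below.
R_L loads the lower segment: effective lower R = 22.88 MΩ.
Then V_out = V_CC · 22.88/(7.599 + 22.88) = 6.103 V.

V_out ≈ 6.10 V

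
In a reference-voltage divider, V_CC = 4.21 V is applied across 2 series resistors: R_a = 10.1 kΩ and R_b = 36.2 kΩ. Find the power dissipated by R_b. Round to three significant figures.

P ≈ 0.299 mW

ΣR = 46.30 kΩ → I = 4.21/46.30 = 0.09093 mA.
P = I²R = 0.008268 × 36.2 = 0.2993 mW.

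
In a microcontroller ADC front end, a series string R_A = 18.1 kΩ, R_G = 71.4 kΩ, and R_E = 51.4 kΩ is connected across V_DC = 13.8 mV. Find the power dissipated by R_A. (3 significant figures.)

P ≈ 0.174 nW

The common current is I = 13.8/140.9 = 0.09794 µA.
V(R_A) = I·R = 1.773 mV; P = V·I = 1.773 × 0.09794 = 0.1736 nW.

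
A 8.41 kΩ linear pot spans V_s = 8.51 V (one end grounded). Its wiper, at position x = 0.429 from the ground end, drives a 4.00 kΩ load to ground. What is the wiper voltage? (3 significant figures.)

V_out ≈ 2.41 V

Split the track: R_lower = x·R_p = 3.608 kΩ, R_upper = (1−x)·R_p = 4.802 kΩ.
R_L loads the lower segment: effective lower R = 1.897 kΩ.
Then V_out = V_s · 1.897/(4.802 + 1.897) = 2.410 V.
(Unloaded: V_out = x·V_s = 3.65 V.)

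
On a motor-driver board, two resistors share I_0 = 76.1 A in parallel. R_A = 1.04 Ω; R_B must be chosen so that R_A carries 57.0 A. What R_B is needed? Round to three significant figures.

The fraction through R_A equals R_B/(R_A+R_B).
57.0/76.1 = R_B/(R_A + R_B) → R_B = R_A · (0.7490)/(1 − 0.7490) = 1.04 × 2.984 = 3.104 Ω.

R_B ≈ 3.10 Ω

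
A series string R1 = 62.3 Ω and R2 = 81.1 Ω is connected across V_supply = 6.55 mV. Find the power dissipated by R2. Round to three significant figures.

P ≈ 0.169 µW

The common current is I = 6.55/143.4 = 0.04568 mA.
V(R2) = I·R = 3.704 mV; P = V·I = 3.704 × 0.04568 = 0.1692 µW.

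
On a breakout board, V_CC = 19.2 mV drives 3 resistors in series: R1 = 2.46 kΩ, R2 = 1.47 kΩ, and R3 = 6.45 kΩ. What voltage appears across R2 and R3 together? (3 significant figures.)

Series total: ΣR = 2.46 + 1.47 + 6.45 = 10.38 kΩ.
R_{R2..R3} = 1.47 + 6.45 = 7.920 kΩ.
By the voltage-divider rule, V = 19.2 × 7.920/10.38 = 14.65 mV.

V ≈ 14.6 mV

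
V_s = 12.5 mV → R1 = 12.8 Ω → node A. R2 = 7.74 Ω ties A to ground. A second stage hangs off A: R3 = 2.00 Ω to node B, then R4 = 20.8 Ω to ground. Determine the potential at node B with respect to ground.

Node A sees R2 in parallel with the series input of stage 2, R3 + R4 = 22.80 Ω.
R2 ‖ (R3+R4) = 5.778 Ω.
V_A = 12.5 × 5.778/(12.8 + 5.778) = 3.888 mV.
Then the unloaded second divider: V_B = V_A × R4/(R3+R4) = 3.888 × 0.9123 = 3.547 mV.

V_B ≈ 3.55 mV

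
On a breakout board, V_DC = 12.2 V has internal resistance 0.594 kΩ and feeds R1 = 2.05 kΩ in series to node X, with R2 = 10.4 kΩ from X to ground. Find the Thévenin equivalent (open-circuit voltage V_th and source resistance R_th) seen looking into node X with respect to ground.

R1' = 0.594 + 2.05 = 2.644 kΩ (source resistance + R1).
Open-circuit (no load on X): V_th = V_DC · R2/(R1' + R2) = 12.2 × 10.4/(2.644 + 10.4) = 9.727 V.
Zeroing V_DC shorts the top of R1' to ground, so R_th = R1' ‖ R2 = 2.108 kΩ.

V_th ≈ 9.73 V, R_th ≈ 2.11 kΩ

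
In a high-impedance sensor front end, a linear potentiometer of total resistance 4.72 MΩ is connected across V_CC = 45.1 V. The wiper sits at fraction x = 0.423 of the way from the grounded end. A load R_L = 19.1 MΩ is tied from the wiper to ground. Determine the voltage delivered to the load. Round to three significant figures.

Split the track: R_lower = x·R_p = 1.997 MΩ, R_upper = (1−x)·R_p = 2.723 MΩ.
R_L loads the lower segment: effective lower R = 1.808 MΩ.
V_out = 45.1 × 1.808/(2.723 + 1.808) = 17.99 V.
(Unloaded: V_out = x·V_CC = 19.1 V.)

V_out ≈ 18.0 V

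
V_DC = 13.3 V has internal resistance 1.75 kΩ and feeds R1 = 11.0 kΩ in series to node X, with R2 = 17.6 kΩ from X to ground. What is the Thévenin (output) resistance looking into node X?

R_th ≈ 7.39 kΩ

R1' = 1.75 + 11.0 = 12.75 kΩ (source resistance + R1).
Zeroing V_DC shorts the top of R1' to ground, so R_th = R1' ‖ R2 = 7.394 kΩ.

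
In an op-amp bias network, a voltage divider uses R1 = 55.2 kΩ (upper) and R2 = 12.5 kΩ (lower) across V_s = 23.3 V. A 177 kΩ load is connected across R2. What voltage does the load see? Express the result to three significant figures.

R2 ‖ R_L = (12.5 × 177)/(12.5 + 177) = 11.68 kΩ.
Now apply the divider: V_out = 23.3 × 0.1746 = 4.068 V.

V_out ≈ 4.07 V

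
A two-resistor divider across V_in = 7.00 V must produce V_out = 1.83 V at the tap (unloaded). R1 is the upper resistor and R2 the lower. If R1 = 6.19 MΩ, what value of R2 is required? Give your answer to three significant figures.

The divider ratio is R2/(R1+R2) = 1.83/7.00 = 0.2614.
Rearranging, R2 = R1·k/(1−k) = 6.19 × 0.3540 = 2.191 MΩ.

R2 ≈ 2.19 MΩ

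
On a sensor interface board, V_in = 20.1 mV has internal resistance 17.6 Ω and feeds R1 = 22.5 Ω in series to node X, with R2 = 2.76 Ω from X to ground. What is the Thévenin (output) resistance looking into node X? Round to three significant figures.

R1' = 17.6 + 22.5 = 40.10 Ω (source resistance + R1).
Zeroing V_in shorts the top of R1' to ground, so R_th = R1' ‖ R2 = 2.582 Ω.

R_th ≈ 2.58 Ω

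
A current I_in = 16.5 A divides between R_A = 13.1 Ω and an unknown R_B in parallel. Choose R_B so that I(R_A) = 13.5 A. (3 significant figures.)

In a two-way split, I_A/I_in = R_B/(R_A + R_B).
13.5/16.5 = R_B/(R_A + R_B) → R_B = R_A · (0.8182)/(1 − 0.8182) = 13.1 × 4.500 = 58.95 Ω.

R_B ≈ 59.0 Ω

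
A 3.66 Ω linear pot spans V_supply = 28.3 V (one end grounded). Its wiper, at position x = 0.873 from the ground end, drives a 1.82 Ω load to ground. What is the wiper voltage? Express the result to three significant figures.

V_out ≈ 20.2 V

Lower segment x·R_p = 3.195 Ω; upper segment (1−x)·R_p = 0.4648 Ω.
Lower segment in parallel with the load: 3.195 ‖ 1.82 = 1.160 Ω.
V_out = 28.3 × 1.160/(0.4648 + 1.160) = 20.20 V.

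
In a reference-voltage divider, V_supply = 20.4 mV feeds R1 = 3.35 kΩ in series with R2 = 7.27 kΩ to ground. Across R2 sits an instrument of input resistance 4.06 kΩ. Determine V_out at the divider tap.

First combine the lower leg with the load: R2 ‖ R_L = 2.605 kΩ.
Then V_out = V_supply · R2'/(R1 + R2') = 20.4 × 2.605/5.955 = 8.924 mV.
(Unloaded it would be 14.0 mV; the load pulls it down.)

V_out ≈ 8.92 mV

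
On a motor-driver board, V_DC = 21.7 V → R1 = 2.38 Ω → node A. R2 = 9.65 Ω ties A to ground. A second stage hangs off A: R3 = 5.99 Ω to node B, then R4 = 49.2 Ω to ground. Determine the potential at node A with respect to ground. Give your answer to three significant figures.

V_A ≈ 16.8 V

Looking into the second stage from A: R3 + R4 = 55.19 Ω appears in parallel with R2.
R2 ‖ (R3+R4) = 8.214 Ω.
First divider: V_A = V_DC · 8.214/(2.38 + 8.214) = 16.82 V.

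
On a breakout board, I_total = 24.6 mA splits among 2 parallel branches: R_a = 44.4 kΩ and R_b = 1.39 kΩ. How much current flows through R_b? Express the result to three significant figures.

Two-branch current divider: I_k = I_total · R_other/(R_1 + R_2).
I(R_b) = 24.6 × 44.4/(44.4 + 1.39) = 24.6 × 0.9696 = 23.85 mA.

I ≈ 23.9 mA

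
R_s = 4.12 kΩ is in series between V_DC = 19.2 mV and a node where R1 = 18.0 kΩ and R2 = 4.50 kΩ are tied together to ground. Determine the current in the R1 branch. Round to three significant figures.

I ≈ 0.497 µA

Combine the parallel branches: R_p = (1/18.0 + 1/4.50)⁻¹ = 3.600 kΩ.
V_A = 19.2 × 3.600/7.720 = 8.953 mV.
I(R1) = V_A / R1 = 8.953/18.0 = 0.4974 µA.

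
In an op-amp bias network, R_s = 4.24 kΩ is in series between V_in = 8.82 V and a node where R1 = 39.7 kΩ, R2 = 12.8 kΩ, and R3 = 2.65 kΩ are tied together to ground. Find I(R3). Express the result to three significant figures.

Combine the parallel branches: R_p = (1/39.7 + 1/12.8 + 1/2.65)⁻¹ = 2.080 kΩ.
V_A by voltage divider: V_A = 8.82 × 2.080/(4.24 + 2.080) = 2.903 V.
Branch current I = V_A/R3 = 2.903/2.65 = 1.096 mA.
(Equivalently: I_total = 1.395 mA, then current-divider fraction G_k/ΣG = 0.7851.)

I ≈ 1.10 mA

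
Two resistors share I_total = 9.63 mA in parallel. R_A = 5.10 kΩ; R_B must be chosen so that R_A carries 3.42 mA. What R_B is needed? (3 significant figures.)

R_B ≈ 2.81 kΩ

Two-branch current divider: I_A = I_total · R_B/(R_A + R_B).
3.42/9.63 = R_B/(R_A + R_B) → R_B = R_A · (0.3551)/(1 − 0.3551) = 5.10 × 0.5507 = 2.809 kΩ.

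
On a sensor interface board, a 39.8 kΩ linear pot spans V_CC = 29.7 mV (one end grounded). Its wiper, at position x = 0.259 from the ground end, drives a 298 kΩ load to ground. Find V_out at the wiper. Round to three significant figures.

The pot divides into 29.49 kΩ above the wiper and 10.31 kΩ below.
Lower segment in parallel with the load: 10.31 ‖ 298 = 9.964 kΩ.
Then V_out = V_CC · 9.964/(29.49 + 9.964) = 7.500 mV.

V_out ≈ 7.50 mV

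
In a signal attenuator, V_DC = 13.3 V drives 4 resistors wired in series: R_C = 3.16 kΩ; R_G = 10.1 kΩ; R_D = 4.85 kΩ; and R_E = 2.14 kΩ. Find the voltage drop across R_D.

V ≈ 3.19 V

Series total: ΣR = 3.16 + 10.1 + 4.85 + 2.14 = 20.25 kΩ.
V = V_DC · R/ΣR = 13.3 × 0.2395 = 3.185 V.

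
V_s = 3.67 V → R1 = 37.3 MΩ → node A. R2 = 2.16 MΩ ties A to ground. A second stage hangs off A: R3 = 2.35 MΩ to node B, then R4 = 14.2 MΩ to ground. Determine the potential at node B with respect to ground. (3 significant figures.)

The second stage (R3 + R4 = 16.55 MΩ) loads node A in parallel with R2.
R2 ‖ (R3+R4) = 1.911 MΩ.
So V_A = 3.67 × 0.04873 = 0.1788 V.
V_B = V_A × 0.8580 = 0.1534 V.

V_B ≈ 0.153 V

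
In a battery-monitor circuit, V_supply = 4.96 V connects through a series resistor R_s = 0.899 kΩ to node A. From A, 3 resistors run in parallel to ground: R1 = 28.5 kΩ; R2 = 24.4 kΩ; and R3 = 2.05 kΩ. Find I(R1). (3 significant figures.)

I ≈ 0.115 mA

Combine the parallel branches: R_p = (1/28.5 + 1/24.4 + 1/2.05)⁻¹ = 1.773 kΩ.
Node voltage V_A = V_supply · R_p/(R_s + R_p) = 4.96 × 0.6636 = 3.291 V.
I(R1) = V_A / R1 = 3.291/28.5 = 0.1155 mA.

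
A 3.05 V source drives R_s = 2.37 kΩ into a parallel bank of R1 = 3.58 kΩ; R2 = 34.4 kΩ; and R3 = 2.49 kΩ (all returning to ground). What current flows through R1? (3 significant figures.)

I ≈ 0.318 mA

Combine the parallel branches: R_p = (1/3.58 + 1/34.4 + 1/2.49)⁻¹ = 1.408 kΩ.
V_A = 3.05 × 1.408/3.778 = 1.137 V.
Branch current I = V_A/R1 = 1.137/3.58 = 0.3176 mA.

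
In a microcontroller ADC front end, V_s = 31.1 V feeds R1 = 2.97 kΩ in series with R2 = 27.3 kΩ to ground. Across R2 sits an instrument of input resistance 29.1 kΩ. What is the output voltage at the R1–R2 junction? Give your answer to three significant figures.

V_out ≈ 25.7 V

First combine the lower leg with the load: R2 ‖ R_L = 14.09 kΩ.
Voltage divider with the loaded lower leg: V_out = 31.1 × 14.09/(2.97 + 14.09) = 31.1 × 0.8259 = 25.68 V.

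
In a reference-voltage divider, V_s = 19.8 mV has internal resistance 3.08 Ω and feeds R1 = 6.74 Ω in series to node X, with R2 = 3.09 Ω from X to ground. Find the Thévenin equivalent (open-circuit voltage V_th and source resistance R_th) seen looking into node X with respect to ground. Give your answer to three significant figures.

V_th ≈ 4.74 mV, R_th ≈ 2.35 Ω

R1' = 3.08 + 6.74 = 9.820 Ω (source resistance + R1).
Open-circuit (no load on X): V_th = V_s · R2/(R1' + R2) = 19.8 × 3.09/(9.820 + 3.09) = 4.739 mV.
Zeroing V_s shorts the top of R1' to ground, so R_th = R1' ‖ R2 = 2.350 Ω.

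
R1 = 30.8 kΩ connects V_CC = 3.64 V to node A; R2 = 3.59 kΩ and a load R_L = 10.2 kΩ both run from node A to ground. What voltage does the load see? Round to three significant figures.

V_out ≈ 0.289 V

First combine the lower leg with the load: R2 ‖ R_L = 2.655 kΩ.
Voltage divider with the loaded lower leg: V_out = 3.64 × 2.655/(30.8 + 2.655) = 3.64 × 0.07937 = 0.2889 V.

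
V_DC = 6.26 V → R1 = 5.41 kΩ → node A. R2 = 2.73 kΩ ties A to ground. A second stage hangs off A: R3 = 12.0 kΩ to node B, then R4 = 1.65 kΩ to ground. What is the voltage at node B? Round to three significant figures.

Node A sees R2 in parallel with the series input of stage 2, R3 + R4 = 13.65 kΩ.
R2 ‖ (R3+R4) = 2.275 kΩ.
V_A = 6.26 × 2.275/(5.41 + 2.275) = 1.853 V.
V_B = V_A × 0.1209 = 0.2240 V.

V_B ≈ 0.224 V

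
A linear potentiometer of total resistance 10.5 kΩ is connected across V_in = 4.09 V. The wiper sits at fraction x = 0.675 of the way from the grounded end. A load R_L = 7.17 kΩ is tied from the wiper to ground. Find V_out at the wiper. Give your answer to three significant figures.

The pot divides into 3.412 kΩ above the wiper and 7.088 kΩ below.
(x·R_p) ‖ R_L = 3.564 kΩ.
Then V_out = V_in · 3.564/(3.412 + 3.564) = 2.089 V.
(Unloaded: V_out = x·V_in = 2.76 V.)

V_out ≈ 2.09 V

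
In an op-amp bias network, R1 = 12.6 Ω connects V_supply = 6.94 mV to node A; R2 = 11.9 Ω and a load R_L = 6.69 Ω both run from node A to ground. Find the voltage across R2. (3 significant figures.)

V_out ≈ 1.76 mV

R2 ‖ R_L = (11.9 × 6.69)/(11.9 + 6.69) = 4.282 Ω.
Now apply the divider: V_out = 6.94 × 0.2537 = 1.760 mV.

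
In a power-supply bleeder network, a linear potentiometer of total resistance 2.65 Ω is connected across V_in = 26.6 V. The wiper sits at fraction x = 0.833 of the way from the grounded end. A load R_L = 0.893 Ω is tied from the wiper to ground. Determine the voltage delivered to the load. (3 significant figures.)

Lower segment x·R_p = 2.207 Ω; upper segment (1−x)·R_p = 0.4426 Ω.
(x·R_p) ‖ R_L = 0.6358 Ω.
Then V_out = V_in · 0.6358/(0.4426 + 0.6358) = 15.68 V.

V_out ≈ 15.7 V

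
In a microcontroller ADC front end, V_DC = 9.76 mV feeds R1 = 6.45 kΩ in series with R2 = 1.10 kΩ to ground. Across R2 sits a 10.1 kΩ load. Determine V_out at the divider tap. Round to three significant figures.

V_out ≈ 1.30 mV

The load sits in parallel with R2, giving an effective lower resistance R2' = R2·R_L/(R2+R_L) = 0.9920 kΩ.
Now apply the divider: V_out = 9.76 × 0.1333 = 1.301 mV.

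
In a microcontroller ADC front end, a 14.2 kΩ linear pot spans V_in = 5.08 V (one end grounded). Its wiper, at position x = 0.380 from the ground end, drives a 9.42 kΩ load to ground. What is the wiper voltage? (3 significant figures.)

V_out ≈ 1.42 V

The pot divides into 8.804 kΩ above the wiper and 5.396 kΩ below.
Lower segment in parallel with the load: 5.396 ‖ 9.42 = 3.431 kΩ.
Loaded-divider output: V_out = 5.08 × 0.2804 = 1.424 V.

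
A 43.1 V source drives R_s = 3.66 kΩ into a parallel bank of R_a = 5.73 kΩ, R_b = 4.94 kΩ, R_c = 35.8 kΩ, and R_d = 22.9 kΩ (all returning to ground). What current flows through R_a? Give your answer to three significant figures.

I ≈ 2.85 mA

Combine the parallel branches: R_p = (1/5.73 + 1/4.94 + 1/35.8 + 1/22.9)⁻¹ = 2.229 kΩ.
Node voltage V_A = V_DC · R_p/(R_s + R_p) = 43.1 × 0.3785 = 16.32 V.
Branch current I = V_A/R_a = 16.32/5.73 = 2.847 mA.
(Check via current divider: I_total = 7.318 mA; share G_k/ΣG = 0.3891 → same result.)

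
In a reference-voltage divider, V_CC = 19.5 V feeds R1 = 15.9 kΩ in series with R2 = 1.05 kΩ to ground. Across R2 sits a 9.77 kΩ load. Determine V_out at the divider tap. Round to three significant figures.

V_out ≈ 1.10 V

R2 ‖ R_L = (1.05 × 9.77)/(1.05 + 9.77) = 0.9481 kΩ.
Now apply the divider: V_out = 19.5 × 0.05627 = 1.097 V.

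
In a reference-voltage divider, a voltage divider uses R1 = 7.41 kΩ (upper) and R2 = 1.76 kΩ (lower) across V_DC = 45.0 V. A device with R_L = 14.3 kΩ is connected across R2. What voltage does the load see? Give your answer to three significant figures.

V_out ≈ 7.86 V

The load sits in parallel with R2, giving an effective lower resistance R2' = R2·R_L/(R2+R_L) = 1.567 kΩ.
Voltage divider with the loaded lower leg: V_out = 45.0 × 1.567/(7.41 + 1.567) = 45.0 × 0.1746 = 7.856 V.
(Unloaded it would be 8.64 V; the load pulls it down.)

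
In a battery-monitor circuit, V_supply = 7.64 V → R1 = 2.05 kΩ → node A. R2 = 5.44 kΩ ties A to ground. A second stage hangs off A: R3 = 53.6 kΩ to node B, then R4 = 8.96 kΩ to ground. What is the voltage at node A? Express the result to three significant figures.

Looking into the second stage from A: R3 + R4 = 62.56 kΩ appears in parallel with R2.
Effective lower resistance at A: R2 ‖ 62.56 = 5.005 kΩ.
So V_A = 7.64 × 0.7094 = 5.420 V.

V_A ≈ 5.42 V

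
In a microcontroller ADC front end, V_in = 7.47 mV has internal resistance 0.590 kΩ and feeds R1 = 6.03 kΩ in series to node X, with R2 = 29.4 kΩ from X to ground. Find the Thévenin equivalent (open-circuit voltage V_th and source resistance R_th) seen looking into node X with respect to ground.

R1' = 0.590 + 6.03 = 6.620 kΩ (source resistance + R1).
With X open, the divider is unloaded: V_th = 7.47 × 29.4/36.02 = 6.097 mV.
Zeroing V_in shorts the top of R1' to ground, so R_th = R1' ‖ R2 = 5.403 kΩ.

V_th ≈ 6.10 mV, R_th ≈ 5.40 kΩ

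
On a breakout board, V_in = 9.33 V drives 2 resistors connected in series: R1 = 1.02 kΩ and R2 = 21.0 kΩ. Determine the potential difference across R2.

V ≈ 8.90 V

ΣR = 1.02 + 21.0 = 22.02 kΩ.
By the voltage-divider rule, V = 9.33 × 21.00/22.02 = 8.898 V.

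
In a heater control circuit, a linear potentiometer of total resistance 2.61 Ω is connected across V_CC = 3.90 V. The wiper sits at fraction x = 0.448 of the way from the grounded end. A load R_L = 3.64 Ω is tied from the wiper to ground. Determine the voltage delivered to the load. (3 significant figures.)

Lower segment x·R_p = 1.169 Ω; upper segment (1−x)·R_p = 1.441 Ω.
R_L loads the lower segment: effective lower R = 0.8850 Ω.
Loaded-divider output: V_out = 3.90 × 0.3805 = 1.484 V.
(Unloaded: V_out = x·V_CC = 1.75 V.)

V_out ≈ 1.48 V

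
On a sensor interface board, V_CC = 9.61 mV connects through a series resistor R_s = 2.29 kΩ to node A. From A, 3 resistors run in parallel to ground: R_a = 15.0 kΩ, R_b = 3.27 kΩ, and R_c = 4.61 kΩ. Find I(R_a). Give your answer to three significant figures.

Parallel bank: R_p = 1/(1/15.0 + 1/3.27 + 1/4.61) = 1.697 kΩ.
V_A = 9.61 × 1.697/3.987 = 4.090 mV.
I(R_a) = V_A / R_a = 4.090/15.0 = 0.2727 µA.
(Check via current divider: I_total = 2.411 µA; share G_k/ΣG = 0.1131 → same result.)

I ≈ 0.273 µA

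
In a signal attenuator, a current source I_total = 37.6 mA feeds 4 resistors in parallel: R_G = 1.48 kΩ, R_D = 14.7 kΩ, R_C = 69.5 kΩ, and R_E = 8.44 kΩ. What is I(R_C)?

Conductances: ΣG = 1/1.48 + 1/14.7 + 1/69.5 + 1/8.44 = 0.8766 (1/kΩ).
By the current-divider rule, I = I_total · G_k/ΣG = 37.6 × 0.01641 = 0.6172 mA.

I ≈ 0.617 mA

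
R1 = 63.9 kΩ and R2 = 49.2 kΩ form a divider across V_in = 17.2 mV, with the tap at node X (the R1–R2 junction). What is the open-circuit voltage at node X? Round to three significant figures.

With X open, the divider is unloaded: V_th = 17.2 × 49.2/113.1 = 7.482 mV.

V_th ≈ 7.48 mV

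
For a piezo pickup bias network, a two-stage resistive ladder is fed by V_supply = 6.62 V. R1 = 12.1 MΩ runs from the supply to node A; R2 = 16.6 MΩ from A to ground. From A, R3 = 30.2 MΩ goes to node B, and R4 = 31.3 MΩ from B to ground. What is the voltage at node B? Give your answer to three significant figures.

V_B ≈ 1.75 V

Looking into the second stage from A: R3 + R4 = 61.50 MΩ appears in parallel with R2.
Effective lower resistance at A: R2 ‖ 61.50 = 13.07 MΩ.
V_A = 6.62 × 13.07/(12.1 + 13.07) = 3.438 V.
Then the unloaded second divider: V_B = V_A × R4/(R3+R4) = 3.438 × 0.5089 = 1.750 V.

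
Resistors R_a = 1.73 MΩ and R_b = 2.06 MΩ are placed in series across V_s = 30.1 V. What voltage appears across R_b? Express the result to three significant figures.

Series total: ΣR = 1.73 + 2.06 = 3.790 MΩ.
Voltage divider: V = V_s · (2.060 / 3.790) = 30.1 × 0.5435 = 16.36 V.

V ≈ 16.4 V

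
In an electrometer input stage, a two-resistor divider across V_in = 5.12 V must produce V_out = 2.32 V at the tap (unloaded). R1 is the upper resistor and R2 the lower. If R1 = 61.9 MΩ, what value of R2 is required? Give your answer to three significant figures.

The divider ratio is R2/(R1+R2) = 2.32/5.12 = 0.4531.
R2 = R1 · 0.4531/(1 − 0.4531) = 51.29 MΩ.

R2 ≈ 51.3 MΩ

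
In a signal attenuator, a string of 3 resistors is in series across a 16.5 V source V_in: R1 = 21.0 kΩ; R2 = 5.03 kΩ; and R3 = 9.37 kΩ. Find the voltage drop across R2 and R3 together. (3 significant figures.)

V ≈ 6.71 V

ΣR = 21.0 + 5.03 + 9.37 = 35.40 kΩ.
R_{R2..R3} = 5.03 + 9.37 = 14.40 kΩ.
Voltage divider: V = V_in · (14.40 / 35.40) = 16.5 × 0.4068 = 6.712 V.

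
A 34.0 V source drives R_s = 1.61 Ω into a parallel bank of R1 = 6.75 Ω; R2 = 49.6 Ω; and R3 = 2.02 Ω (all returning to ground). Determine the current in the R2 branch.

I ≈ 0.331 A

Combine the parallel branches: R_p = (1/6.75 + 1/49.6 + 1/2.02)⁻¹ = 1.507 Ω.
V_A = 34.0 × 1.507/3.117 = 16.44 V.
Branch current I = V_A/R2 = 16.44/49.6 = 0.3315 A.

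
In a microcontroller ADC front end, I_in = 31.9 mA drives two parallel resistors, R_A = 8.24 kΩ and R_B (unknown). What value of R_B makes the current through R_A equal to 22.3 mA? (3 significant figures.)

The fraction through R_A equals R_B/(R_A+R_B).
With f = 0.6991, R_B = R_A · f/(1−f) = 8.24 × 2.323 = 19.14 kΩ.

R_B ≈ 19.1 kΩ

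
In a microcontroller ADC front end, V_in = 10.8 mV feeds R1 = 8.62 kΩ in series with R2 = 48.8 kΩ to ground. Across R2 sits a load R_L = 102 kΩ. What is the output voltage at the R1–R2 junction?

V_out ≈ 8.56 mV

R2 ‖ R_L = (48.8 × 102)/(48.8 + 102) = 33.01 kΩ.
Then V_out = V_in · R2'/(R1 + R2') = 10.8 × 33.01/41.63 = 8.564 mV.
(Unloaded it would be 9.18 mV; the load pulls it down.)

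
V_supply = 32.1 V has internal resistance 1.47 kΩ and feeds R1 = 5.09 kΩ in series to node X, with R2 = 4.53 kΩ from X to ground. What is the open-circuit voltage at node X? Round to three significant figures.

V_th ≈ 13.1 V

R1' = 1.47 + 5.09 = 6.560 kΩ (source resistance + R1).
Open-circuit (no load on X): V_th = V_supply · R2/(R1' + R2) = 32.1 × 4.53/(6.560 + 4.53) = 13.11 V.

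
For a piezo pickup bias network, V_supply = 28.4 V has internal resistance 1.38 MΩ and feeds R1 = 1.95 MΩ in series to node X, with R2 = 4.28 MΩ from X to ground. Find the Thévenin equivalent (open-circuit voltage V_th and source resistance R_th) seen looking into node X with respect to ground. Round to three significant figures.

R1' = 1.38 + 1.95 = 3.330 MΩ (source resistance + R1).
Open-circuit (no load on X): V_th = V_supply · R2/(R1' + R2) = 28.4 × 4.28/(3.330 + 4.28) = 15.97 V.
With V_supply suppressed (replaced by a short), R_th = R1' ‖ R2 = (3.330 × 4.28)/(3.330 + 4.28) = 1.873 MΩ.

V_th ≈ 16.0 V, R_th ≈ 1.87 MΩ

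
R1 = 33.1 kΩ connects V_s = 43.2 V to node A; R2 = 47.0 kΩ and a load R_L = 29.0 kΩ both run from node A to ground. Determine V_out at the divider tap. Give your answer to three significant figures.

The load sits in parallel with R2, giving an effective lower resistance R2' = R2·R_L/(R2+R_L) = 17.93 kΩ.
Then V_out = V_s · R2'/(R1 + R2') = 43.2 × 17.93/51.03 = 15.18 V.

V_out ≈ 15.2 V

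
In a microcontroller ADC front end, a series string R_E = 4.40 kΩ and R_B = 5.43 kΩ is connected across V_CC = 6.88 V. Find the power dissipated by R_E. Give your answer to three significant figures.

P ≈ 2.16 mW

ΣR = 9.830 kΩ → I = 6.88/9.830 = 0.6999 mA.
P = I²R = 0.4899 × 4.40 = 2.155 mW.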